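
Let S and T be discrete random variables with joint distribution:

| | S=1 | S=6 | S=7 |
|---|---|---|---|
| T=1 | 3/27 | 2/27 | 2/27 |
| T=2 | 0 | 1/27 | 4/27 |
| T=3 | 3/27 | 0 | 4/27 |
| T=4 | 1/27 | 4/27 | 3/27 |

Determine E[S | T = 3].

31/7

P(T = 3) = 7/27.
Σ S·P over the event = 1·(3/27) + 7·(4/27) = 31/27.
E[S | T = 3] = (31/27) / (7/27) = 31/7.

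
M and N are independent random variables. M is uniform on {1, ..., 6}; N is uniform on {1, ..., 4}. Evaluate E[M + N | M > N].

P(M > N) = 7/12.
Summing (M+N)·P(x,y) over outcomes with M > N gives 47/12.
E[M + N | M > N] = (47/12) / (7/12) = 47/7.

47/7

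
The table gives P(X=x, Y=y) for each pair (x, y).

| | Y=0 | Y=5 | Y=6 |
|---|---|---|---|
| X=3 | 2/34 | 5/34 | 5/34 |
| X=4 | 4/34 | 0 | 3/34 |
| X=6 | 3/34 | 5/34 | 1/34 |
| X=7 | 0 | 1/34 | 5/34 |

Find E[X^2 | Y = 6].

187/7

P(Y = 6) = 7/17.
Summing X^2·P(X=x,Y=y) over the conditioning event gives 11.
E[X^2 | Y = 6] = (11) / (7/17) = 187/7.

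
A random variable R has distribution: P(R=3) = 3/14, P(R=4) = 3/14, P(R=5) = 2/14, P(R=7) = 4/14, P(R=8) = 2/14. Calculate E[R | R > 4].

27/4

P(R > 4) = 4/7.
Σ over the event: 5·1/7 + 7·2/7 + 8·1/7 = 27/7.
E[R | R > 4] = (27/7) / (4/7) = 27/4.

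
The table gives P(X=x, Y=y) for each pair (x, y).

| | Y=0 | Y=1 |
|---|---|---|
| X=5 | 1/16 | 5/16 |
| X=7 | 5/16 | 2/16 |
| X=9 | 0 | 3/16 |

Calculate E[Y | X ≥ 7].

P(X ≥ 7) = 5/8.
Σ Y·P over the event = 0·(5/16) + 1·(2/16) + 1·(3/16) = 5/16.
E[Y | X ≥ 7] = (5/16) / (5/8) = 1/2.

1/2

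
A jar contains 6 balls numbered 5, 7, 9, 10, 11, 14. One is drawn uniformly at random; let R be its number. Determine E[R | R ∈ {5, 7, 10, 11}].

P(R ∈ {5, 7, 10, 11}) = 2/3.
Σ over the event: 5·1/6 + 7·1/6 + 10·1/6 + 11·1/6 = 11/2.
E[R | R ∈ {5, 7, 10, 11}] = (11/2) / (2/3) = 33/4.

33/4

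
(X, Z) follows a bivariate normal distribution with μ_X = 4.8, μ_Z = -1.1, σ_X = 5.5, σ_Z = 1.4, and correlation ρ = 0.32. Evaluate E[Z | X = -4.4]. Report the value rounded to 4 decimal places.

-1.8494

The regression of Z on X has slope ρ·σ_Z/σ_X and passes through (μ_X, μ_Z).
E[Z | X=-4.4] = -1.1 + (0.32)·(1.4/5.5)·(-4.4 − (4.8)) = -1.1 + (0.081455)·(-9.2) = -1.8494.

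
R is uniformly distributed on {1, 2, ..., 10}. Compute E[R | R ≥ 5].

Given R ≥ 5, R is equally likely to be any of {5, 6, 7, 8, 9, 10}.
E[R | R ≥ 5] = (5 + 6 + 7 + 8 + 9 + 10) / 6 = 15/2.

15/2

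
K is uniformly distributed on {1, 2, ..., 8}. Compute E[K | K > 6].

15/2

Given K > 6, K is equally likely to be any of {7, 8}.
E[K | K > 6] = (7 + 8) / 2 = 15/2.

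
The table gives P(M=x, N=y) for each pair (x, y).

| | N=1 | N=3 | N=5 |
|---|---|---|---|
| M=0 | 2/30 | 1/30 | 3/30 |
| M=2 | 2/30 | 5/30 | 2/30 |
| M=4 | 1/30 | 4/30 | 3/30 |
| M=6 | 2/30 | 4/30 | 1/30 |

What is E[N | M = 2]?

3

P(M = 2) = 3/10.
Σ N·P over the event = 1·(2/30) + 3·(5/30) + 5·(2/30) = 9/10.
E[N | M = 2] = (9/10) / (3/10) = 3.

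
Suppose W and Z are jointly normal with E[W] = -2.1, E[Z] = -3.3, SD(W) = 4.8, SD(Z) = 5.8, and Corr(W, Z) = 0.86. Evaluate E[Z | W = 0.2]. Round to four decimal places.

E[Z | W=x] = μ_Z + ρ(σ_Z/σ_W)(x − μ_W) for jointly normal variables.
E[Z | W=0.2] = -3.3 + (0.86)·(5.8/4.8)·(0.2 − (-2.1)) = -3.3 + (1.03917)·(2.3) = -0.9099.

-0.9099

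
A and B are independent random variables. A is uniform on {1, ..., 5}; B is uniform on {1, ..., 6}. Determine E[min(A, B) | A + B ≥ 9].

25/6

Outcomes with A + B ≥ 9: (3,6), (4,5), (4,6), (5,4), (5,5), (5,6), each with probability 1/30.
E[min(A, B) | A + B ≥ 9] = (3 + 4 + 4 + 4 + 5 + 5) / 6 = 25/6.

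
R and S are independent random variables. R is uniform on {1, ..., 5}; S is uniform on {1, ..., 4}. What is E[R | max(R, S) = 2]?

5/3

Outcomes with max(R, S) = 2: (1,2), (2,1), (2,2), each with probability 1/20.
E[R | max(R, S) = 2] = (1 + 2 + 2) / 3 = 5/3.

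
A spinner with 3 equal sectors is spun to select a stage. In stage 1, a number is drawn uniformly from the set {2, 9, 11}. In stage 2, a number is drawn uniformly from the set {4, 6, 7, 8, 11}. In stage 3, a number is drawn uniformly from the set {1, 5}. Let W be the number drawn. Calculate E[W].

E[W | stage 1] = (2+9+11)/3 = 22/3.
E[W | stage 2] = (4+6+7+8+11)/5 = 36/5.
E[W | stage 3] = (1+5)/2 = 3.
By the law of total expectation,
E[W] = (1/3)·(22/3) + (1/3)·(36/5) + (1/3)·(3) = 263/45.

263/45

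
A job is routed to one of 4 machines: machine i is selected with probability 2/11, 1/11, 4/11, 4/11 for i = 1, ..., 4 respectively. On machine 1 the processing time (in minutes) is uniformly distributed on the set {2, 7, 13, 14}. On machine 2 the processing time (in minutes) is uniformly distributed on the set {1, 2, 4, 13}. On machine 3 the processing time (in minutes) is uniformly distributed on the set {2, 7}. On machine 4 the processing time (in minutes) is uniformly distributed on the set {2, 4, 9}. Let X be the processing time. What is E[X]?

61/11

E[X | machine 1] = (2+7+13+14)/4 = 9.
E[X | machine 2] = (1+2+4+13)/4 = 5.
E[X | machine 3] = (2+7)/2 = 9/2.
E[X | machine 4] = (2+4+9)/3 = 5.
By the law of total expectation,
E[X] = (2/11)·(9) + (1/11)·(5) + (4/11)·(9/2) + (4/11)·(5) = 61/11.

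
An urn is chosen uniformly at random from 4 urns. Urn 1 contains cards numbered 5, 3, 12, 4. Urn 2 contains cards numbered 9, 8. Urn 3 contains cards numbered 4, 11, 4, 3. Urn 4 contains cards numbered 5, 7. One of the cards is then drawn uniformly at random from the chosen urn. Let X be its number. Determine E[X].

13/2

E[X | urn 1] = (5+3+12+4)/4 = 6.
E[X | urn 2] = (9+8)/2 = 17/2.
E[X | urn 3] = (4+11+4+3)/4 = 11/2.
E[X | urn 4] = (5+7)/2 = 6.
By the law of total expectation,
E[X] = (1/4)·(6) + (1/4)·(17/2) + (1/4)·(11/2) + (1/4)·(6) = 13/2.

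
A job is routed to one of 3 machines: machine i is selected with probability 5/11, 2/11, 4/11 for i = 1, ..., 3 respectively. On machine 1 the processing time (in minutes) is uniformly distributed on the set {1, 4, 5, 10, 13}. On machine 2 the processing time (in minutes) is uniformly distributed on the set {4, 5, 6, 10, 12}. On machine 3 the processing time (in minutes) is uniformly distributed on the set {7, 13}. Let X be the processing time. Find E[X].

439/55

E[X | machine 1] = (1+4+5+10+13)/5 = 33/5.
E[X | machine 2] = (4+5+6+10+12)/5 = 37/5.
E[X | machine 3] = (7+13)/2 = 10.
E[X] = (5/11)·(33/5) + (2/11)·(37/5) + (4/11)·(10) = 439/55.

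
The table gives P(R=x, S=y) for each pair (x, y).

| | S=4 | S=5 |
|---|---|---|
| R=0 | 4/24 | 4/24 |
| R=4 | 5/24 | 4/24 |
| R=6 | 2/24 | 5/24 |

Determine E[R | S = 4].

32/11

P(S = 4) = 11/24.
Summing R·P(R=x,S=y) over the conditioning event gives 4/3.
E[R | S = 4] = (4/3) / (11/24) = 32/11.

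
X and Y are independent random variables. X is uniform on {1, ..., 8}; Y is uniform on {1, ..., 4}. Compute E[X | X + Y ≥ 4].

P(X + Y ≥ 4) = 29/32.
Summing X·P(x,y) over outcomes with X + Y ≥ 4 gives 35/8.
E[X | X + Y ≥ 4] = (35/8) / (29/32) = 140/29.

140/29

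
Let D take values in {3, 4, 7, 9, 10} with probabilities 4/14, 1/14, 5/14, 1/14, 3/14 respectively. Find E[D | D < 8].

P(D < 8) = 5/7.
Σ over the event: 3·2/7 + 4·1/14 + 7·5/14 = 51/14.
E[D | D < 8] = (51/14) / (5/7) = 51/10.

51/10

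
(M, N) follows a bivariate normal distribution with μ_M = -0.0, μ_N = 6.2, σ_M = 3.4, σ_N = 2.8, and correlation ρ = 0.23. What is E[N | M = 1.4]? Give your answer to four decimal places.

The regression of N on M has slope ρ·σ_N/σ_M and passes through (μ_M, μ_N).
E[N | M=1.4] = 6.2 + (0.23)·(2.8/3.4)·(1.4 − (-0.0)) = 6.2 + (0.18941)·(1.4) = 6.4652.

6.4652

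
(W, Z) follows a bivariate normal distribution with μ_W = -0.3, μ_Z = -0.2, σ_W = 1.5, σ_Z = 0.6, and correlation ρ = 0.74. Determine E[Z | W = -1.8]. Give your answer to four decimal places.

-0.6440

For a bivariate normal, E[Z | W=x] = μ_Z + ρ·(σ_Z/σ_W)·(x − μ_W).
E[Z | W=-1.8] = -0.2 + (0.74)·(0.6/1.5)·(-1.8 − (-0.3)) = -0.2 + (0.296)·(-1.5) = -0.6440.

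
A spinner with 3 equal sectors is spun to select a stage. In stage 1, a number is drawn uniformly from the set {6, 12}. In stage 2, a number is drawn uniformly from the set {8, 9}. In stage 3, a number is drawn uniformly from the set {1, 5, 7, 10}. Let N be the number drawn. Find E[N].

31/4

E[N | stage 1] = (6+12)/2 = 9.
E[N | stage 2] = (8+9)/2 = 17/2.
E[N | stage 3] = (1+5+7+10)/4 = 23/4.
E[N] = (1/3)·(9) + (1/3)·(17/2) + (1/3)·(23/4) = 31/4.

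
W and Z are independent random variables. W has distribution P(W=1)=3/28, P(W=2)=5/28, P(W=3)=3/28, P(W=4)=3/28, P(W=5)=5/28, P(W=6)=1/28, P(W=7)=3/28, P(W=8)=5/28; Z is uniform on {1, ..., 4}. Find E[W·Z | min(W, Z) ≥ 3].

791/40

P(min(W, Z) ≥ 3) = 5/14.
Summing WZ·P(x,y) over outcomes with min(W, Z) ≥ 3 gives 113/16.
E[W·Z | min(W, Z) ≥ 3] = (113/16) / (5/14) = 791/40.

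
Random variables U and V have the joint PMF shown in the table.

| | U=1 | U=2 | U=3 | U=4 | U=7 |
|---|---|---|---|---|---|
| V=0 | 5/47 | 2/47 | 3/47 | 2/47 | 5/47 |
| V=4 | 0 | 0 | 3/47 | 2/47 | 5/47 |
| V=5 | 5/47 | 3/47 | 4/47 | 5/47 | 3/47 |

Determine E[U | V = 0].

61/17

P(V = 0) = 17/47.
Σ U·P over the event = 1·(5/47) + 2·(2/47) + 3·(3/47) + 4·(2/47) + 7·(5/47) = 61/47.
E[U | V = 0] = (61/47) / (17/47) = 61/17.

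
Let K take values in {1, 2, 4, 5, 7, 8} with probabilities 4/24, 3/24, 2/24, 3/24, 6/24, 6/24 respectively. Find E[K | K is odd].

P(K is odd) = 13/24.
Σ over the event: 1·1/6 + 5·1/8 + 7·1/4 = 61/24.
E[K | K is odd] = (61/24) / (13/24) = 61/13.

61/13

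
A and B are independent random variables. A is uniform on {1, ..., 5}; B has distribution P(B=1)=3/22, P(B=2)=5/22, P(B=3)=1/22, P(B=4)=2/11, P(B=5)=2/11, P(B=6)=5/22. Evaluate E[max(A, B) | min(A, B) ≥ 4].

P(min(A, B) ≥ 4) = 13/55.
Summing max(A,B)·P(x,y) over outcomes with min(A, B) ≥ 4 gives 68/55.
E[max(A, B) | min(A, B) ≥ 4] = (68/55) / (13/55) = 68/13.

68/13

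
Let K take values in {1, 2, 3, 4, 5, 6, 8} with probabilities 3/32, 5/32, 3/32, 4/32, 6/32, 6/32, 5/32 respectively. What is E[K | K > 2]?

131/24

P(K > 2) = 3/4.
Σ over the event: 3·3/32 + 4·1/8 + 5·3/16 + 6·3/16 + 8·5/32 = 131/32.
E[K | K > 2] = (131/32) / (3/4) = 131/24.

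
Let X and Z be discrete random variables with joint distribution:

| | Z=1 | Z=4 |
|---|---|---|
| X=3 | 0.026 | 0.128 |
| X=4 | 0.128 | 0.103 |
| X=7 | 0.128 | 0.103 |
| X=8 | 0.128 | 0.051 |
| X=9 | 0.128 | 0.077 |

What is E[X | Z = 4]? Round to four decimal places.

P(Z = 4) = 0.462.
Σ X·P over the event = 3·(0.128) + 4·(0.103) + 7·(0.103) + 8·(0.051) + 9·(0.077) = 2.618.
E[X | Z = 4] = (2.618) / (0.462) = 5.6667.

5.6667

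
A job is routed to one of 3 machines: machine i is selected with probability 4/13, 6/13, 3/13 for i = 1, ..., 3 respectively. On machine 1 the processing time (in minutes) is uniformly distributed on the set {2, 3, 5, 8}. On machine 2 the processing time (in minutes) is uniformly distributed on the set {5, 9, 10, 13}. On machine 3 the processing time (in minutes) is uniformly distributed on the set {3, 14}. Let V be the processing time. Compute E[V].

99/13

E[V | machine 1] = (2+3+5+8)/4 = 9/2.
E[V | machine 2] = (5+9+10+13)/4 = 37/4.
E[V | machine 3] = (3+14)/2 = 17/2.
By the law of total expectation,
E[V] = (4/13)·(9/2) + (6/13)·(37/4) + (3/13)·(17/2) = 99/13.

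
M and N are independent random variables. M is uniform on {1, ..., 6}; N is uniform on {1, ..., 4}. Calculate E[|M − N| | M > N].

17/7

P(M > N) = 7/12.
Summing |M−N|·P(x,y) over outcomes with M > N gives 17/12.
E[|M − N| | M > N] = (17/12) / (7/12) = 17/7.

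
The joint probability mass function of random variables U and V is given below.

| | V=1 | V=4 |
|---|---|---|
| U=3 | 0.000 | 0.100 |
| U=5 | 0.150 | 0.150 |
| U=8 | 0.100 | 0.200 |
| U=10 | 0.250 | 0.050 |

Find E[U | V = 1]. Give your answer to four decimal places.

P(V = 1) = 0.500.
Σ U·P over the event = 5·(0.150) + 8·(0.100) + 10·(0.250) = 4.050.
E[U | V = 1] = (4.050) / (0.500) = 8.1000.

8.1000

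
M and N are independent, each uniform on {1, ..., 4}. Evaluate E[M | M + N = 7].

P(M + N = 7) = 1/8.
Summing M·P(x,y) over outcomes with M + N = 7 gives 7/16.
E[M | M + N = 7] = (7/16) / (1/8) = 7/2.

7/2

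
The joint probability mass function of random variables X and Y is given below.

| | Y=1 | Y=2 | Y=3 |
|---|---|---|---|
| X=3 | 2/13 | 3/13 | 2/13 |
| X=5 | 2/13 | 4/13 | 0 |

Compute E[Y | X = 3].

2

P(X = 3) = 7/13.
Σ Y·P over the event = 1·(2/13) + 2·(3/13) + 3·(2/13) = 14/13.
E[Y | X = 3] = (14/13) / (7/13) = 2.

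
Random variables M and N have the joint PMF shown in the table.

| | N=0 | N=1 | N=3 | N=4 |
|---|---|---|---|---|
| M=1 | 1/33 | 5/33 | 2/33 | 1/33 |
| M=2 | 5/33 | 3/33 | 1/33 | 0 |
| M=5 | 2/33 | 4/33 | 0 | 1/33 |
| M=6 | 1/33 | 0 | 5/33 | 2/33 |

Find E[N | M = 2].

2/3

P(M = 2) = 3/11.
Summing N·P(M=x,N=y) over the conditioning event gives 2/11.
E[N | M = 2] = (2/11) / (3/11) = 2/3.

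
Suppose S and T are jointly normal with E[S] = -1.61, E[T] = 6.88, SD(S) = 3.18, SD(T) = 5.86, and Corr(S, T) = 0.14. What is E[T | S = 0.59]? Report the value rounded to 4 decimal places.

The regression of T on S has slope ρ·σ_T/σ_S and passes through (μ_S, μ_T).
E[T | S=0.59] = 6.88 + (0.14)·(5.86/3.18)·(0.59 − (-1.61)) = 6.88 + (0.25799)·(2.2) = 7.4476.

7.4476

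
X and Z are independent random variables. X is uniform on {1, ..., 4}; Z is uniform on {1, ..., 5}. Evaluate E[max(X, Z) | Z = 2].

11/4

Outcomes with Z = 2: (1,2), (2,2), (3,2), (4,2), each with probability 1/20.
E[max(X, Z) | Z = 2] = (2 + 2 + 3 + 4) / 4 = 11/4.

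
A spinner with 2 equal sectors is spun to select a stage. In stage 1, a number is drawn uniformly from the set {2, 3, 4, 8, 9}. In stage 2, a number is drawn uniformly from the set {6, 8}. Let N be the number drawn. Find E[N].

E[N | stage 1] = (2+3+4+8+9)/5 = 26/5.
E[N | stage 2] = (6+8)/2 = 7.
By the law of total expectation,
E[N] = (1/2)·(26/5) + (1/2)·(7) = 61/10.

61/10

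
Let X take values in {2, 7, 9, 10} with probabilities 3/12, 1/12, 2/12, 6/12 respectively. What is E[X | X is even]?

22/3

P(X is even) = 3/4.
Σ over the event: 2·1/4 + 10·1/2 = 11/2.
E[X | X is even] = (11/2) / (3/4) = 22/3.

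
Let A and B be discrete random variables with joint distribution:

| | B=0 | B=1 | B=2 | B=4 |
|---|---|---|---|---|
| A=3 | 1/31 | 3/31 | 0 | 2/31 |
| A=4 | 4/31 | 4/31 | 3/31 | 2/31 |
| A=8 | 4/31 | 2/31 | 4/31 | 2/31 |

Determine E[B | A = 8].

P(A = 8) = 12/31.
Σ B·P over the event = 0·(4/31) + 1·(2/31) + 2·(4/31) + 4·(2/31) = 18/31.
E[B | A = 8] = (18/31) / (12/31) = 3/2.

3/2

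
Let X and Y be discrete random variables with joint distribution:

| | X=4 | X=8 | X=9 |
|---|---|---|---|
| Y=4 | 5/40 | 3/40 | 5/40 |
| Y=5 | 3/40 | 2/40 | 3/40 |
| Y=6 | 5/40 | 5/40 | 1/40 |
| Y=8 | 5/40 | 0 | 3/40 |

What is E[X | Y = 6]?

69/11

P(Y = 6) = 11/40.
Σ X·P over the event = 4·(5/40) + 8·(5/40) + 9·(1/40) = 69/40.
E[X | Y = 6] = (69/40) / (11/40) = 69/11.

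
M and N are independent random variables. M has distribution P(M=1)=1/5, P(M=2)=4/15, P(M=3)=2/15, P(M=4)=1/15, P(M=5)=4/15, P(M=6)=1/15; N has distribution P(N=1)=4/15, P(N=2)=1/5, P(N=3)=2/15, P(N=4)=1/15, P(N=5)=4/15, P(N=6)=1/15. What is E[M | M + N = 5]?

P(M + N = 5) = 7/75.
Summing M·P(x,y) over outcomes with M + N = 5 gives 53/225.
E[M | M + N = 5] = (53/225) / (7/75) = 53/21.

53/21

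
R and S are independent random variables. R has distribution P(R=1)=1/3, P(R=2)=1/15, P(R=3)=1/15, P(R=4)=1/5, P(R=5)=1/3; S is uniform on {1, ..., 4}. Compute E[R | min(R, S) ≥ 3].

P(min(R, S) ≥ 3) = 3/10.
Summing R·P(x,y) over outcomes with min(R, S) ≥ 3 gives 4/3.
E[R | min(R, S) ≥ 3] = (4/3) / (3/10) = 40/9.

40/9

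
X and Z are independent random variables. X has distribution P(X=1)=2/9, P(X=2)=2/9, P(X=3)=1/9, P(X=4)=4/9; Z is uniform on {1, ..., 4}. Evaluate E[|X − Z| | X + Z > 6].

5/9

P(X + Z > 6) = 1/4.
Summing |X−Z|·P(x,y) over outcomes with X + Z > 6 gives 5/36.
E[|X − Z| | X + Z > 6] = (5/36) / (1/4) = 5/9.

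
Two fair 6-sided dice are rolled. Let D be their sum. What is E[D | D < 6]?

4

P(D < 6) = 5/18.
Σ over the event: 2·1/36 + 3·1/18 + 4·1/12 + 5·1/9 = 10/9.
E[D | D < 6] = (10/9) / (5/18) = 4.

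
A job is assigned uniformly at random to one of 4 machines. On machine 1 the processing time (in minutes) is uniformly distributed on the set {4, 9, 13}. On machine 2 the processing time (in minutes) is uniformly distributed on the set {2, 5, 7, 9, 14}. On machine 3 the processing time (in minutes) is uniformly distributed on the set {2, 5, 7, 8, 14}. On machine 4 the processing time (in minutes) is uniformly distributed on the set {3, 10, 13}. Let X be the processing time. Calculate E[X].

479/60

E[X | machine 1] = (4+9+13)/3 = 26/3.
E[X | machine 2] = (2+5+7+9+14)/5 = 37/5.
E[X | machine 3] = (2+5+7+8+14)/5 = 36/5.
E[X | machine 4] = (3+10+13)/3 = 26/3.
E[X] = (1/4)·(26/3) + (1/4)·(37/5) + (1/4)·(36/5) + (1/4)·(26/3) = 479/60.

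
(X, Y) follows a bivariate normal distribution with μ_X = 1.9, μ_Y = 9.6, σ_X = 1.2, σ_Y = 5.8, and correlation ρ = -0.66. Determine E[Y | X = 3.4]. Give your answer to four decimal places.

The regression of Y on X has slope ρ·σ_Y/σ_X and passes through (μ_X, μ_Y).
E[Y | X=3.4] = 9.6 + (-0.66)·(5.8/1.2)·(3.4 − (1.9)) = 9.6 + (-3.19)·(1.5) = 4.8150.

4.8150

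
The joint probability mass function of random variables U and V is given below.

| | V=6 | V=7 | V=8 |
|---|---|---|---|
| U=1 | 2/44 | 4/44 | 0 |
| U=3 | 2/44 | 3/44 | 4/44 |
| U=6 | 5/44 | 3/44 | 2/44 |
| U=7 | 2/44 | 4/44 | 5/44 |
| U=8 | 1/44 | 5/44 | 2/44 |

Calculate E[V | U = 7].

80/11

P(U = 7) = 1/4.
Summing V·P(U=x,V=y) over the conditioning event gives 20/11.
E[V | U = 7] = (20/11) / (1/4) = 80/11.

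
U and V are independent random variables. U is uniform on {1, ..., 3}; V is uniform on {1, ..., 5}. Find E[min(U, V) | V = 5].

Outcomes with V = 5: (1,5), (2,5), (3,5), each with probability 1/15.
E[min(U, V) | V = 5] = (1 + 2 + 3) / 3 = 2.

2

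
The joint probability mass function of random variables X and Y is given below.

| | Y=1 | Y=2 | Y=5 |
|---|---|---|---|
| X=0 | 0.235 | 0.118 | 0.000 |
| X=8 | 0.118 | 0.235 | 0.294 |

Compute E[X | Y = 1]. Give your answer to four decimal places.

2.6742

P(Y = 1) = 0.353.
Σ X·P over the event = 0·(0.235) + 8·(0.118) = 0.944.
E[X | Y = 1] = (0.944) / (0.353) = 2.6742.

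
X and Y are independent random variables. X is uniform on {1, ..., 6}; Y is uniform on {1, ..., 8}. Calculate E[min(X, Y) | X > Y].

7/3

P(X > Y) = 5/16.
Summing min(X,Y)·P(x,y) over outcomes with X > Y gives 35/48.
E[min(X, Y) | X > Y] = (35/48) / (5/16) = 7/3.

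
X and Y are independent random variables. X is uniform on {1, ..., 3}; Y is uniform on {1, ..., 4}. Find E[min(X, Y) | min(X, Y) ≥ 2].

7/3

Outcomes with min(X, Y) ≥ 2: (2,2), (2,3), (2,4), (3,2), (3,3), (3,4), each with probability 1/12.
E[min(X, Y) | min(X, Y) ≥ 2] = (2 + 2 + 2 + 2 + 3 + 3) / 6 = 7/3.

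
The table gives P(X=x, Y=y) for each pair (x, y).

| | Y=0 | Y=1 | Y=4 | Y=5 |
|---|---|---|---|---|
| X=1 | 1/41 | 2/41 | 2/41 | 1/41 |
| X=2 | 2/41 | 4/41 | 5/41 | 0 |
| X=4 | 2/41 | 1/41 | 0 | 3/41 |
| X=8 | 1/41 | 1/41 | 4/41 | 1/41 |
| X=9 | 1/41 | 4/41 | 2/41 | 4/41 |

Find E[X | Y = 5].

19/3

P(Y = 5) = 9/41.
Σ X·P over the event = 1·(1/41) + 4·(3/41) + 8·(1/41) + 9·(4/41) = 57/41.
E[X | Y = 5] = (57/41) / (9/41) = 19/3.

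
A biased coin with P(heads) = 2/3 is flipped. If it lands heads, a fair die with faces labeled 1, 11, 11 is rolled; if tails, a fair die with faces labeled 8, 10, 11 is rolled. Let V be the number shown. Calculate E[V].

E[V | heads] = (1+11+11)/3 = 23/3.
E[V | tails] = (8+10+11)/3 = 29/3.
E[V] = (2/3)·(23/3) + (1/3)·(29/3) = 25/3.

25/3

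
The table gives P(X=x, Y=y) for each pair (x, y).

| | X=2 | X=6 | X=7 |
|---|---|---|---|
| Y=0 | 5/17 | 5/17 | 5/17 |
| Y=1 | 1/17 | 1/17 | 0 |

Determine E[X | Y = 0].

P(Y = 0) = 15/17.
Σ X·P over the event = 2·(5/17) + 6·(5/17) + 7·(5/17) = 75/17.
E[X | Y = 0] = (75/17) / (15/17) = 5.

5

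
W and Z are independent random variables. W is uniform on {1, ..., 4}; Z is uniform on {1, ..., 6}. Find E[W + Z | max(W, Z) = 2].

10/3

Outcomes with max(W, Z) = 2: (1,2), (2,1), (2,2), each with probability 1/24.
E[W + Z | max(W, Z) = 2] = (3 + 3 + 4) / 3 = 10/3.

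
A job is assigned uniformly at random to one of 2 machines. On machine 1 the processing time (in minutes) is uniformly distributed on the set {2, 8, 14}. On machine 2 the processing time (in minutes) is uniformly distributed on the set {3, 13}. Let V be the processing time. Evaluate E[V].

E[V | machine 1] = (2+8+14)/3 = 8.
E[V | machine 2] = (3+13)/2 = 8.
By the law of total expectation,
E[V] = (1/2)·(8) + (1/2)·(8) = 8.

8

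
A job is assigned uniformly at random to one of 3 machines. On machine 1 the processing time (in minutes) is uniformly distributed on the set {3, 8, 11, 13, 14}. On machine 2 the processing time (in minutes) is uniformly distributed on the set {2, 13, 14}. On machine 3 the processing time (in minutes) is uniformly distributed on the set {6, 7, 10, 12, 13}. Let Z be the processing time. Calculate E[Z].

E[Z | machine 1] = (3+8+11+13+14)/5 = 49/5.
E[Z | machine 2] = (2+13+14)/3 = 29/3.
E[Z | machine 3] = (6+7+10+12+13)/5 = 48/5.
By the law of total expectation,
E[Z] = (1/3)·(49/5) + (1/3)·(29/3) + (1/3)·(48/5) = 436/45.

436/45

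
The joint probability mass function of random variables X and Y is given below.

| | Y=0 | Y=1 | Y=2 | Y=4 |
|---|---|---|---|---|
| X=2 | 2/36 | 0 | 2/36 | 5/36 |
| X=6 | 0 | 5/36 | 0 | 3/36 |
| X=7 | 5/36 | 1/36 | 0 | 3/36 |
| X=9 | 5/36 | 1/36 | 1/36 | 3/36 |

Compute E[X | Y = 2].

P(Y = 2) = 1/12.
Σ X·P over the event = 2·(2/36) + 9·(1/36) = 13/36.
E[X | Y = 2] = (13/36) / (1/12) = 13/3.

13/3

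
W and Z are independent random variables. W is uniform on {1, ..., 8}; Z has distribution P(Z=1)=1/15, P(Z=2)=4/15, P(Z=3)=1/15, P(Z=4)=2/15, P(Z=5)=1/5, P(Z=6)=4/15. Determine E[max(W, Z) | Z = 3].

P(Z = 3) = 1/15.
Summing max(W,Z)·P(x,y) over outcomes with Z = 3 gives 13/40.
E[max(W, Z) | Z = 3] = (13/40) / (1/15) = 39/8.

39/8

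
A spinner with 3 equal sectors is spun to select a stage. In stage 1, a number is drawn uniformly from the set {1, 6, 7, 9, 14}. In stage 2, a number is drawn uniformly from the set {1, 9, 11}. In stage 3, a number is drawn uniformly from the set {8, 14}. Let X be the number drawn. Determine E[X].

E[X | stage 1] = (1+6+7+9+14)/5 = 37/5.
E[X | stage 2] = (1+9+11)/3 = 7.
E[X | stage 3] = (8+14)/2 = 11.
E[X] = (1/3)·(37/5) + (1/3)·(7) + (1/3)·(11) = 127/15.

127/15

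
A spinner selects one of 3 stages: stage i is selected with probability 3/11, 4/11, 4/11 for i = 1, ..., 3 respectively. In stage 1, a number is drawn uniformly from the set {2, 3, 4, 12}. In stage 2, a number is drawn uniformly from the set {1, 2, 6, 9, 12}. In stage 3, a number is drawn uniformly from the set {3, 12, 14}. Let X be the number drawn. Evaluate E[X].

941/132

E[X | stage 1] = (2+3+4+12)/4 = 21/4.
E[X | stage 2] = (1+2+6+9+12)/5 = 6.
E[X | stage 3] = (3+12+14)/3 = 29/3.
By the law of total expectation,
E[X] = (3/11)·(21/4) + (4/11)·(6) + (4/11)·(29/3) = 941/132.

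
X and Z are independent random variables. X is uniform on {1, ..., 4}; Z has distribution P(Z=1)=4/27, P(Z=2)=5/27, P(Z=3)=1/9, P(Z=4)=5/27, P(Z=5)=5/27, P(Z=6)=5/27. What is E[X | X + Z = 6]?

22/9

P(X + Z = 6) = 1/6.
Summing X·P(x,y) over outcomes with X + Z = 6 gives 11/27.
E[X | X + Z = 6] = (11/27) / (1/6) = 22/9.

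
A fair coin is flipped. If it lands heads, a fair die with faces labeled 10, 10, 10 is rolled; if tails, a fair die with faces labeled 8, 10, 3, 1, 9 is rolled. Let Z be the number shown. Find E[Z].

81/10

E[Z | heads] = (10+10+10)/3 = 10.
E[Z | tails] = (8+10+3+1+9)/5 = 31/5.
E[Z] = (1/2)·(10) + (1/2)·(31/5) = 81/10.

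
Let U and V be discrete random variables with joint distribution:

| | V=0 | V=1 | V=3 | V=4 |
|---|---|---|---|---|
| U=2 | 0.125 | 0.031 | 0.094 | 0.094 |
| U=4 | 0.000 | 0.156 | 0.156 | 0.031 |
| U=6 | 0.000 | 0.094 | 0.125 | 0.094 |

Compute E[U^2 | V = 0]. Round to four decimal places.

4.0000

P(V = 0) = 0.125.
Summing U^2·P(U=x,V=y) over the conditioning event gives 0.500.
E[U^2 | V = 0] = (0.500) / (0.125) = 4.0000.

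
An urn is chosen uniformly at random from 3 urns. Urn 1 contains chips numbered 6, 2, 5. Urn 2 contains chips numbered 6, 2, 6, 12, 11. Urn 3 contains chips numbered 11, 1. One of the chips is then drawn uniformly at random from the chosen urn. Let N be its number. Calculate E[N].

266/45

E[N | urn 1] = (6+2+5)/3 = 13/3.
E[N | urn 2] = (6+2+6+12+11)/5 = 37/5.
E[N | urn 3] = (11+1)/2 = 6.
E[N] = (1/3)·(13/3) + (1/3)·(37/5) + (1/3)·(6) = 266/45.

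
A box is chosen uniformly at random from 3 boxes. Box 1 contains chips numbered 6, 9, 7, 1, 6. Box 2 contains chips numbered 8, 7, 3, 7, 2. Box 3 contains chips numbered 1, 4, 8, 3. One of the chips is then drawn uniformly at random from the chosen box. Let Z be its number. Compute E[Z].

76/15

E[Z | box 1] = (6+9+7+1+6)/5 = 29/5.
E[Z | box 2] = (8+7+3+7+2)/5 = 27/5.
E[Z | box 3] = (1+4+8+3)/4 = 4.
By the law of total expectation,
E[Z] = (1/3)·(29/5) + (1/3)·(27/5) + (1/3)·(4) = 76/15.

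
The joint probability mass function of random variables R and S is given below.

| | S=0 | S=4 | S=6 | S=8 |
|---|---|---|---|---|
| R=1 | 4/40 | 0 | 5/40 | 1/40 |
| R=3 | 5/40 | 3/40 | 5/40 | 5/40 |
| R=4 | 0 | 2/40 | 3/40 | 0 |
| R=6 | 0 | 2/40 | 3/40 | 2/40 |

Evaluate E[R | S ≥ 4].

107/31

P(S ≥ 4) = 31/40.
Summing R·P(R=x,S=y) over the conditioning event gives 107/40.
E[R | S ≥ 4] = (107/40) / (31/40) = 107/31.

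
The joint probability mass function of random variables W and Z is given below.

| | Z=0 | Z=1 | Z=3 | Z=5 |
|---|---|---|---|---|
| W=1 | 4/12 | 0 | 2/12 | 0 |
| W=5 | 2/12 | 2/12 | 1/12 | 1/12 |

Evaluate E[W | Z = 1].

5

P(Z = 1) = 1/6.
Σ W·P over the event = 5·(2/12) = 5/6.
E[W | Z = 1] = (5/6) / (1/6) = 5.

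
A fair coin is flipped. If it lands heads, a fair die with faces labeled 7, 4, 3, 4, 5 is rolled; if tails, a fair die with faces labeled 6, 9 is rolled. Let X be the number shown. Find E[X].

121/20

E[X | heads] = (7+4+3+4+5)/5 = 23/5.
E[X | tails] = (6+9)/2 = 15/2.
By the law of total expectation,
E[X] = (1/2)·(23/5) + (1/2)·(15/2) = 121/20.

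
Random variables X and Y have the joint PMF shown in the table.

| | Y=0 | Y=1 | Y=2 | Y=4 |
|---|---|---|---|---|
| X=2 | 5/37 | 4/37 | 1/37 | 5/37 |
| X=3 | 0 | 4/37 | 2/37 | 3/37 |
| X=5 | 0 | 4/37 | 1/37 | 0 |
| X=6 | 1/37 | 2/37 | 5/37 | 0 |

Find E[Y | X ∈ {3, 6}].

P(X ∈ {3, 6}) = 17/37.
Σ Y·P over the event = 1·(4/37) + 2·(2/37) + 4·(3/37) + 0·(1/37) + 1·(2/37) + 2·(5/37) = 32/37.
E[Y | X ∈ {3, 6}] = (32/37) / (17/37) = 32/17.

32/17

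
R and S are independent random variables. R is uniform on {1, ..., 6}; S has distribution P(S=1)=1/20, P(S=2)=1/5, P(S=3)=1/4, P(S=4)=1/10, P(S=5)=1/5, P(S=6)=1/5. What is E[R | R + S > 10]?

P(R + S > 10) = 1/10.
Summing R·P(x,y) over outcomes with R + S > 10 gives 17/30.
E[R | R + S > 10] = (17/30) / (1/10) = 17/3.

17/3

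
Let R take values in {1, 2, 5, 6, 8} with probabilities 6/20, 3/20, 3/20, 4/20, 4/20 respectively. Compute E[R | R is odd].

7/3

P(R is odd) = 9/20.
Σ over the event: 1·3/10 + 5·3/20 = 21/20.
E[R | R is odd] = (21/20) / (9/20) = 7/3.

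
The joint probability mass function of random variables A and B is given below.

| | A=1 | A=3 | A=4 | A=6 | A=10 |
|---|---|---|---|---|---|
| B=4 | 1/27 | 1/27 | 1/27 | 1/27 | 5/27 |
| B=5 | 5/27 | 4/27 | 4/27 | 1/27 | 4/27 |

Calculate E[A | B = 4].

64/9

P(B = 4) = 1/3.
Summing A·P(A=x,B=y) over the conditioning event gives 64/27.
E[A | B = 4] = (64/27) / (1/3) = 64/9.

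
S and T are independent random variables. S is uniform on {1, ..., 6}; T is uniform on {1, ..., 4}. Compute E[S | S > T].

32/7

P(S > T) = 7/12.
Summing S·P(x,y) over outcomes with S > T gives 8/3.
E[S | S > T] = (8/3) / (7/12) = 32/7.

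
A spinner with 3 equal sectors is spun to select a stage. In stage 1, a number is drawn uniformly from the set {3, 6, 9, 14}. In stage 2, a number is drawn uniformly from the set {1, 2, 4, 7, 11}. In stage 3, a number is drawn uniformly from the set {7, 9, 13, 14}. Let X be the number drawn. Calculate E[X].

E[X | stage 1] = (3+6+9+14)/4 = 8.
E[X | stage 2] = (1+2+4+7+11)/5 = 5.
E[X | stage 3] = (7+9+13+14)/4 = 43/4.
E[X] = (1/3)·(8) + (1/3)·(5) + (1/3)·(43/4) = 95/12.

95/12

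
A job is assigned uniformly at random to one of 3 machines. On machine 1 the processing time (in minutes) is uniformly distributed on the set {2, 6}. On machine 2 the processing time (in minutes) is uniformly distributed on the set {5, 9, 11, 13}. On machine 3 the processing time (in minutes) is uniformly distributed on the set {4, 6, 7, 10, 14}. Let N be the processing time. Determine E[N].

E[N | machine 1] = (2+6)/2 = 4.
E[N | machine 2] = (5+9+11+13)/4 = 19/2.
E[N | machine 3] = (4+6+7+10+14)/5 = 41/5.
E[N] = (1/3)·(4) + (1/3)·(19/2) + (1/3)·(41/5) = 217/30.

217/30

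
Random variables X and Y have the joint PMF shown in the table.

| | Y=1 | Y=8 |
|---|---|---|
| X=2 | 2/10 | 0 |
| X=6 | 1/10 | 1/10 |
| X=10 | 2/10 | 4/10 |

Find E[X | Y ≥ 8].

46/5

P(Y ≥ 8) = 1/2.
Σ X·P over the event = 6·(1/10) + 10·(4/10) = 23/5.
E[X | Y ≥ 8] = (23/5) / (1/2) = 46/5.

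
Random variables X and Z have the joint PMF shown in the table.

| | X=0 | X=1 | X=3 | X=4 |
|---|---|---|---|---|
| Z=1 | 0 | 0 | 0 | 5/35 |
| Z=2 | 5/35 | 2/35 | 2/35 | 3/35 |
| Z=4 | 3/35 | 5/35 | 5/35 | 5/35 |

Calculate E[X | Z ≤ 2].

40/17

P(Z ≤ 2) = 17/35.
Σ X·P over the event = 0·(5/35) + 1·(2/35) + 3·(2/35) + 4·(5/35) + 4·(3/35) = 8/7.
E[X | Z ≤ 2] = (8/7) / (17/35) = 40/17.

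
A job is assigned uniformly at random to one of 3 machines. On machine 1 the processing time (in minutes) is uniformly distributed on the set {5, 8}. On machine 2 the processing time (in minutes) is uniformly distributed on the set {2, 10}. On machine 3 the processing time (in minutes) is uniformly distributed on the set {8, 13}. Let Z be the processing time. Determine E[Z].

E[Z | machine 1] = (5+8)/2 = 13/2.
E[Z | machine 2] = (2+10)/2 = 6.
E[Z | machine 3] = (8+13)/2 = 21/2.
E[Z] = (1/3)·(13/2) + (1/3)·(6) + (1/3)·(21/2) = 23/3.

23/3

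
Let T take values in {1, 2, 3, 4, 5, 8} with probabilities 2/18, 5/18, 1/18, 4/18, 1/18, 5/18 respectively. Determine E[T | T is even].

33/7

P(T is even) = 7/9.
Σ over the event: 2·5/18 + 4·2/9 + 8·5/18 = 11/3.
E[T | T is even] = (11/3) / (7/9) = 33/7.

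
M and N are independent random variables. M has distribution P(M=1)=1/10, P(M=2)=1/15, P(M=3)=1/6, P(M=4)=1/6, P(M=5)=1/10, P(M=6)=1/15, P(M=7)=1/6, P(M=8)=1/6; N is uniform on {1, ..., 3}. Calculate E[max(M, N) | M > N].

P(M > N) = 4/5.
Summing max(M,N)·P(x,y) over outcomes with M > N gives 40/9.
E[max(M, N) | M > N] = (40/9) / (4/5) = 50/9.

50/9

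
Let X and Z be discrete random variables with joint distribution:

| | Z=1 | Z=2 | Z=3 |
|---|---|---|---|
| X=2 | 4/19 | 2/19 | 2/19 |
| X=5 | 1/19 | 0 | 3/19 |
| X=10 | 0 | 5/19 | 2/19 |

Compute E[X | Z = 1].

13/5

P(Z = 1) = 5/19.
Σ X·P over the event = 2·(4/19) + 5·(1/19) = 13/19.
E[X | Z = 1] = (13/19) / (5/19) = 13/5.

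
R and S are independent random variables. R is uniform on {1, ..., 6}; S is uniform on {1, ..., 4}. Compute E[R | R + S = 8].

P(R + S = 8) = 1/8.
Summing R·P(x,y) over outcomes with R + S = 8 gives 5/8.
E[R | R + S = 8] = (5/8) / (1/8) = 5.

5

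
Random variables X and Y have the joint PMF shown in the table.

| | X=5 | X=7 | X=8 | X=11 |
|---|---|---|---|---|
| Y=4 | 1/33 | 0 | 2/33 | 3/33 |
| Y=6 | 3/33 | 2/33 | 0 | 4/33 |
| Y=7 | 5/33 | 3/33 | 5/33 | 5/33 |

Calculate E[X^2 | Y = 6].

P(Y = 6) = 3/11.
Σ X^2·P over the event = 25·(3/33) + 49·(2/33) + 121·(4/33) = 219/11.
E[X^2 | Y = 6] = (219/11) / (3/11) = 73.

73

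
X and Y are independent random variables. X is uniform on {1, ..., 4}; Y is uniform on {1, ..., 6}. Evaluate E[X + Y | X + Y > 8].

P(X + Y > 8) = 1/8.
Summing (X+Y)·P(x,y) over outcomes with X + Y > 8 gives 7/6.
E[X + Y | X + Y > 8] = (7/6) / (1/8) = 28/3.

28/3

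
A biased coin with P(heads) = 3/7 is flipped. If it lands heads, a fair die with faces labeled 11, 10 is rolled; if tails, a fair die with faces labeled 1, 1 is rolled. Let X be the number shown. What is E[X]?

E[X | heads] = (11+10)/2 = 21/2.
E[X | tails] = (1+1)/2 = 1.
By the law of total expectation,
E[X] = (3/7)·(21/2) + (4/7)·(1) = 71/14.

71/14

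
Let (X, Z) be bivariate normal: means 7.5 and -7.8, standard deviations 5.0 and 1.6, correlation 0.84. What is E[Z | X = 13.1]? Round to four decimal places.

For a bivariate normal, E[Z | X=x] = μ_Z + ρ·(σ_Z/σ_X)·(x − μ_X).
E[Z | X=13.1] = -7.8 + (0.84)·(1.6/5.0)·(13.1 − (7.5)) = -7.8 + (0.2688)·(5.6) = -6.2947.

-6.2947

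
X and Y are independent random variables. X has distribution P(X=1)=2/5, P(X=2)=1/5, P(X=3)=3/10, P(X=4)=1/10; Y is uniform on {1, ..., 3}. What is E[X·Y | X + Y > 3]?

P(X + Y > 3) = 2/3.
Summing XY·P(x,y) over outcomes with X + Y > 3 gives 11/3.
E[X·Y | X + Y > 3] = (11/3) / (2/3) = 11/2.

11/2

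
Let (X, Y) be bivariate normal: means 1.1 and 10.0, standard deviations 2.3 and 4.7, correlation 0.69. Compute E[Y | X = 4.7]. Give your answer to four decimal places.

15.0760

For a bivariate normal, E[Y | X=x] = μ_Y + ρ·(σ_Y/σ_X)·(x − μ_X).
E[Y | X=4.7] = 10.0 + (0.69)·(4.7/2.3)·(4.7 − (1.1)) = 10.0 + (1.41)·(3.6) = 15.0760.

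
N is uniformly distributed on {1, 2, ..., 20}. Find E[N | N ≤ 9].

Given N ≤ 9, N is equally likely to be any of {1, 2, 3, 4, 5, 6, 7, 8, 9}.
E[N | N ≤ 9] = (1 + 2 + 3 + 4 + 5 + 6 + 7 + 8 + 9) / 9 = 5.

5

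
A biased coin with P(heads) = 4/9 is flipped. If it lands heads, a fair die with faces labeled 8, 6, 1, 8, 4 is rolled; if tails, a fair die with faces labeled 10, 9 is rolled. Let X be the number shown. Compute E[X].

691/90

E[X | heads] = (8+6+1+8+4)/5 = 27/5.
E[X | tails] = (10+9)/2 = 19/2.
By the law of total expectation,
E[X] = (4/9)·(27/5) + (5/9)·(19/2) = 691/90.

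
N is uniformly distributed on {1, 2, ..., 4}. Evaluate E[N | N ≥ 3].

7/2

Given N ≥ 3, N is equally likely to be any of {3, 4}.
E[N | N ≥ 3] = (3 + 4) / 2 = 7/2.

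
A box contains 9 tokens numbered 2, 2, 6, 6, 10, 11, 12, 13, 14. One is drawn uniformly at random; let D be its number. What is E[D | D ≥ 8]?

P(D ≥ 8) = 5/9.
Σ over the event: 10·1/9 + 11·1/9 + 12·1/9 + 13·1/9 + 14·1/9 = 20/3.
E[D | D ≥ 8] = (20/3) / (5/9) = 12.

12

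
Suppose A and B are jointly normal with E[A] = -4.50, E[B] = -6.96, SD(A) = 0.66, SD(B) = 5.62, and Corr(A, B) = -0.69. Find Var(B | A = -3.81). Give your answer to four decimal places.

For a bivariate normal, Var(B | A=x) = σ_B²(1 − ρ²).
Var(B | A=-3.81) = (5.62)²·(1 − (-0.69)²) = 31.5844·0.5239 = 16.5471.

16.5471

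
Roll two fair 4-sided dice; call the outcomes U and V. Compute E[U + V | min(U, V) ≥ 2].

6

Outcomes with min(U, V) ≥ 2: (2,2), (2,3), (2,4), (3,2), (3,3), (3,4), (4,2), (4,3), (4,4), each with probability 1/16.
E[U + V | min(U, V) ≥ 2] = (4 + 5 + 6 + 5 + 6 + 7 + 6 + 7 + 8) / 9 = 6.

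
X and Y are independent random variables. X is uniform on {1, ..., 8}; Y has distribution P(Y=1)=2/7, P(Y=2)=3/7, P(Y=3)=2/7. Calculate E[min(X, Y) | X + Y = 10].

P(X + Y = 10) = 5/56.
Summing min(X,Y)·P(x,y) over outcomes with X + Y = 10 gives 3/14.
E[min(X, Y) | X + Y = 10] = (3/14) / (5/56) = 12/5.

12/5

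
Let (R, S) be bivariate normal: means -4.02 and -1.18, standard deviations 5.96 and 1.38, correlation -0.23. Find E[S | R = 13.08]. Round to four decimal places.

-2.0907

E[S | R=x] = μ_S + ρ(σ_S/σ_R)(x − μ_R) for jointly normal variables.
E[S | R=13.08] = -1.18 + (-0.23)·(1.38/5.96)·(13.08 − (-4.02)) = -1.18 + (-0.053255)·(17.1) = -2.0907.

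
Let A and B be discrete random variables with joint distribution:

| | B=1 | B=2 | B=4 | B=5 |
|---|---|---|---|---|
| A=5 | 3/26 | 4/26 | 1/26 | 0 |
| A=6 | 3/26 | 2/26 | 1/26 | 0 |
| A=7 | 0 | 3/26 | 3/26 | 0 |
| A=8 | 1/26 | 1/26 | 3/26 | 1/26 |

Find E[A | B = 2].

61/10

P(B = 2) = 5/13.
Summing A·P(A=x,B=y) over the conditioning event gives 61/26.
E[A | B = 2] = (61/26) / (5/13) = 61/10.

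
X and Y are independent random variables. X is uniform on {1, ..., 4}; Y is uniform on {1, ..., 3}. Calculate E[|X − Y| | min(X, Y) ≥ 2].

5/6

Outcomes with min(X, Y) ≥ 2: (2,2), (2,3), (3,2), (3,3), (4,2), (4,3), each with probability 1/12.
E[|X − Y| | min(X, Y) ≥ 2] = (0 + 1 + 1 + 0 + 2 + 1) / 6 = 5/6.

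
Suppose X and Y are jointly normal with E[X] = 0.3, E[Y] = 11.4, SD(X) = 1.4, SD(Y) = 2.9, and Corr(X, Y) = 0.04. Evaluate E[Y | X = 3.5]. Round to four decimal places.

The regression of Y on X has slope ρ·σ_Y/σ_X and passes through (μ_X, μ_Y).
E[Y | X=3.5] = 11.4 + (0.04)·(2.9/1.4)·(3.5 − (0.3)) = 11.4 + (0.082857)·(3.2) = 11.6651.

11.6651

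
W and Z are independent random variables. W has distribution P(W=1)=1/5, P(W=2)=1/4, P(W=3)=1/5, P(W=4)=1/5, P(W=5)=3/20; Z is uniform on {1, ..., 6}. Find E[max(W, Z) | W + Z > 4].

P(W + Z > 4) = 47/60.
Summing max(W,Z)·P(x,y) over outcomes with W + Z > 4 gives 29/8.
E[max(W, Z) | W + Z > 4] = (29/8) / (47/60) = 435/94.

435/94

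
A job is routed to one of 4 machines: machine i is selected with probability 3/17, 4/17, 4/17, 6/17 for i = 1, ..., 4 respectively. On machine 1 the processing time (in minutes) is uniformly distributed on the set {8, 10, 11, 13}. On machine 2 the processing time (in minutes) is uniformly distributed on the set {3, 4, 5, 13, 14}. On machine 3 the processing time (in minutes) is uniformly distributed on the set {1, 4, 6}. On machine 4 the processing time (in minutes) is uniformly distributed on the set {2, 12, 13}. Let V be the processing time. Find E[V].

E[V | machine 1] = (8+10+11+13)/4 = 21/2.
E[V | machine 2] = (3+4+5+13+14)/5 = 39/5.
E[V | machine 3] = (1+4+6)/3 = 11/3.
E[V | machine 4] = (2+12+13)/3 = 9.
By the law of total expectation,
E[V] = (3/17)·(21/2) + (4/17)·(39/5) + (4/17)·(11/3) + (6/17)·(9) = 3941/510.

3941/510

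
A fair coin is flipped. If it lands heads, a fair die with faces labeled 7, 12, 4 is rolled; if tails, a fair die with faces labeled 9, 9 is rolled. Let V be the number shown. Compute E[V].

E[V | heads] = (7+12+4)/3 = 23/3.
E[V | tails] = (9+9)/2 = 9.
E[V] = (1/2)·(23/3) + (1/2)·(9) = 25/3.

25/3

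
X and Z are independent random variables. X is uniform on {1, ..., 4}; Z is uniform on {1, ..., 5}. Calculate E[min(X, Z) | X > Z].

5/3

P(X > Z) = 3/10.
Summing min(X,Z)·P(x,y) over outcomes with X > Z gives 1/2.
E[min(X, Z) | X > Z] = (1/2) / (3/10) = 5/3.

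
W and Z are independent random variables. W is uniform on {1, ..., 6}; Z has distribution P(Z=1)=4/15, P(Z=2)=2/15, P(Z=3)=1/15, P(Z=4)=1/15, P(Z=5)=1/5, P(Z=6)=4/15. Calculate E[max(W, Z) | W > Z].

40/9

P(W > Z) = 2/5.
Summing max(W,Z)·P(x,y) over outcomes with W > Z gives 16/9.
E[max(W, Z) | W > Z] = (16/9) / (2/5) = 40/9.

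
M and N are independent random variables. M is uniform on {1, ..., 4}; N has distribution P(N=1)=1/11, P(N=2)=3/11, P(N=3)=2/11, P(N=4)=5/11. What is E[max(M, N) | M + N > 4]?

125/33

P(M + N > 4) = 3/4.
Summing max(M,N)·P(x,y) over outcomes with M + N > 4 gives 125/44.
E[max(M, N) | M + N > 4] = (125/44) / (3/4) = 125/33.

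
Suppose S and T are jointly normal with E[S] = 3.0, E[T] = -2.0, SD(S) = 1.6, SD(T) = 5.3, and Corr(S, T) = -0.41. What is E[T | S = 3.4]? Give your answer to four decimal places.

-2.5433

For a bivariate normal, E[T | S=x] = μ_T + ρ·(σ_T/σ_S)·(x − μ_S).
E[T | S=3.4] = -2.0 + (-0.41)·(5.3/1.6)·(3.4 − (3.0)) = -2.0 + (-1.35813)·(0.4) = -2.5433.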